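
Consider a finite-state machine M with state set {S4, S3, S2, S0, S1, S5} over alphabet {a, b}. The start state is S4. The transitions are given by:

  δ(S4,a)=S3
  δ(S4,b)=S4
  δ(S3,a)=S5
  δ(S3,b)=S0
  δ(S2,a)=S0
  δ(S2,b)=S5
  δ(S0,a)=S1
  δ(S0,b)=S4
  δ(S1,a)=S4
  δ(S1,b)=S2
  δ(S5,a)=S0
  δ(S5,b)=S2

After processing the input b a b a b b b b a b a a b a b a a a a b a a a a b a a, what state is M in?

Trace: S4 -b-> S4 -a-> S3 -b-> S0 -a-> S1 -b-> S2 -b-> S5 -b-> S2 -b-> S5 -a-> S0 -b-> S4 -a-> S3 -a-> S5 -b-> S2 -a-> S0 -b-> S4 -a-> S3 -a-> S5 -a-> S0 -a-> S1 -b-> S2 -a-> S0 -a-> S1 -a-> S4 -a-> S3 -b-> S0 -a-> S1 -a-> S4

S4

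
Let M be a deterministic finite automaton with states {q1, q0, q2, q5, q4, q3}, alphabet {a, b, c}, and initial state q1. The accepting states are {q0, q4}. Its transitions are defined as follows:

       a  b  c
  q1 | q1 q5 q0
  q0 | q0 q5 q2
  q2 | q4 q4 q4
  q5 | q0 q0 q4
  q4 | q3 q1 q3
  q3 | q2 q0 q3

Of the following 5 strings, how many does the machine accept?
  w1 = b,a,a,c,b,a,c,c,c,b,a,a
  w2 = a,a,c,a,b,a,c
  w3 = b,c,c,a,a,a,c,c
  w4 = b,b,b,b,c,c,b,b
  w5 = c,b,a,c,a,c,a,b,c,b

w1:
  start at q1
  read 'b': q1 → q5
  read 'a': q5 → q0
  read 'a': q0 → q0
  read 'c': q0 → q2
  read 'b': q2 → q4
  read 'a': q4 → q3
  read 'c': q3 → q3
  read 'c': q3 → q3
  read 'c': q3 → q3
  read 'b': q3 → q0
  read 'a': q0 → q0
  read 'a': q0 → q0
  end q0, accepted
w2:
  start at q1
  read 'a': q1 → q1
  read 'a': q1 → q1
  read 'c': q1 → q0
  read 'a': q0 → q0
  read 'b': q0 → q5
  read 'a': q5 → q0
  read 'c': q0 → q2
  end q2, rejected
w3:
  start at q1
  read 'b': q1 → q5
  read 'c': q5 → q4
  read 'c': q4 → q3
  read 'a': q3 → q2
  read 'a': q2 → q4
  read 'a': q4 → q3
  read 'c': q3 → q3
  read 'c': q3 → q3
  end q3, rejected
w4:
  start at q1
  read 'b': q1 → q5
  read 'b': q5 → q0
  read 'b': q0 → q5
  read 'b': q5 → q0
  read 'c': q0 → q2
  read 'c': q2 → q4
  read 'b': q4 → q1
  read 'b': q1 → q5
  end q5, rejected
w5:
  start at q1
  read 'c': q1 → q0
  read 'b': q0 → q5
  read 'a': q5 → q0
  read 'c': q0 → q2
  read 'a': q2 → q4
  read 'c': q4 → q3
  read 'a': q3 → q2
  read 'b': q2 → q4
  read 'c': q4 → q3
  read 'b': q3 → q0
  end q0, accepted

2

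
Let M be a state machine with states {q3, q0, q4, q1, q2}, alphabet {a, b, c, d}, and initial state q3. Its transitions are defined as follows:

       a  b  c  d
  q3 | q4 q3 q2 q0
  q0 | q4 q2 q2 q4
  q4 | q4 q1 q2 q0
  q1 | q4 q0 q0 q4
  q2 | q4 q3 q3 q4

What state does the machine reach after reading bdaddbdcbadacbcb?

q3

start at q3
read 'b': q3 → q3
read 'd': q3 → q0
read 'a': q0 → q4
read 'd': q4 → q0
read 'd': q0 → q4
read 'b': q4 → q1
read 'd': q1 → q4
read 'c': q4 → q2
read 'b': q2 → q3
read 'a': q3 → q4
read 'd': q4 → q0
read 'a': q0 → q4
read 'c': q4 → q2
read 'b': q2 → q3
read 'c': q3 → q2
read 'b': q2 → q3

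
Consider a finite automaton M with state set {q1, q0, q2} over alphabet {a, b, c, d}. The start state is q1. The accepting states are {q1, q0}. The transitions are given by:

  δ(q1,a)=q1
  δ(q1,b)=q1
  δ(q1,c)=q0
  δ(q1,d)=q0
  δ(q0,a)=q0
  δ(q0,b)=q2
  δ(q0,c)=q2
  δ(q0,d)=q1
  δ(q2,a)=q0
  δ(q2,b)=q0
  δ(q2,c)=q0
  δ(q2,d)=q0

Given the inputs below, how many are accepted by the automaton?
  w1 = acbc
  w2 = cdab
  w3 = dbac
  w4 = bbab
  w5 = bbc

w1:
  start at q1
  read 'a': q1 → q1
  read 'c': q1 → q0
  read 'b': q0 → q2
  read 'c': q2 → q0
  end q0, accepted
w2:
  start at q1
  read 'c': q1 → q0
  read 'd': q0 → q1
  read 'a': q1 → q1
  read 'b': q1 → q1
  end q1, accepted
w3:
  start at q1
  read 'd': q1 → q0
  read 'b': q0 → q2
  read 'a': q2 → q0
  read 'c': q0 → q2
  end q2, rejected
w4:
  start at q1
  read 'b': q1 → q1
  read 'b': q1 → q1
  read 'a': q1 → q1
  read 'b': q1 → q1
  end q1, accepted
w5:
  start at q1
  read 'b': q1 → q1
  read 'b': q1 → q1
  read 'c': q1 → q0
  end q0, accepted

4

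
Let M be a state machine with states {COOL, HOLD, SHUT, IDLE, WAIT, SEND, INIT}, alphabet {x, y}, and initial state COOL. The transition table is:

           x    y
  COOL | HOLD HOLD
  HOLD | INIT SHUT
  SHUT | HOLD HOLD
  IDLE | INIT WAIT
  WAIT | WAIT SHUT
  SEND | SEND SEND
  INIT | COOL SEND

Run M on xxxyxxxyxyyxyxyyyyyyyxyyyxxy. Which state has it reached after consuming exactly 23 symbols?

SEND

COOL → HOLD → INIT → COOL → HOLD → INIT → COOL → HOLD → SHUT → HOLD → SHUT → HOLD → INIT → SEND → SEND → SEND → SEND → SEND → SEND → SEND → SEND → SEND → SEND → SEND
After 23 symbols: SEND.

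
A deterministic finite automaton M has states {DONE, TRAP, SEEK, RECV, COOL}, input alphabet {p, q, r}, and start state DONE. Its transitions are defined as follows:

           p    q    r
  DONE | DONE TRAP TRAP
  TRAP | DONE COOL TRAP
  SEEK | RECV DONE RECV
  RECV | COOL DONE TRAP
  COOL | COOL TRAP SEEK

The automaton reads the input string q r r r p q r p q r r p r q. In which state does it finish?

start at DONE
read 'q': DONE → TRAP
read 'r': TRAP → TRAP
read 'r': TRAP → TRAP
read 'r': TRAP → TRAP
read 'p': TRAP → DONE
read 'q': DONE → TRAP
read 'r': TRAP → TRAP
read 'p': TRAP → DONE
read 'q': DONE → TRAP
read 'r': TRAP → TRAP
read 'r': TRAP → TRAP
read 'p': TRAP → DONE
read 'r': DONE → TRAP
read 'q': TRAP → COOL

COOL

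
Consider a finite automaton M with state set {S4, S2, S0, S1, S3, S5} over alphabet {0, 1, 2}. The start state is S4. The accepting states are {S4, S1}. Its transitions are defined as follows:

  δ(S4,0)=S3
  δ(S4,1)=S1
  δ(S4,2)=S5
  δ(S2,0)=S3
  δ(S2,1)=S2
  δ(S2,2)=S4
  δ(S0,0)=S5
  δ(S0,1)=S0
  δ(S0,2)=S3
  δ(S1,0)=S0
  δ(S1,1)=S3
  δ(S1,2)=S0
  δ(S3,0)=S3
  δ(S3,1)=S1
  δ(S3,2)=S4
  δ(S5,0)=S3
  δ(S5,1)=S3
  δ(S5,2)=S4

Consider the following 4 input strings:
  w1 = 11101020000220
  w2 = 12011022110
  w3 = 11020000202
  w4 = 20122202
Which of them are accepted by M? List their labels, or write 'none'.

w3, w4

w1: S4 → S1 → S3 → S1 → S0 → S0 → S5 → S4 → S3 → S3 → S3 → S3 → S4 → S5 → S3  → end S3, rejected
w2: S4 → S1 → S0 → S5 → S3 → S1 → S0 → S3 → S4 → S1 → S3 → S3  → end S3, rejected
w3: S4 → S1 → S3 → S3 → S4 → S3 → S3 → S3 → S3 → S4 → S3 → S4  → end S4, accepted
w4: S4 → S5 → S3 → S1 → S0 → S3 → S4 → S3 → S4  → end S4, accepted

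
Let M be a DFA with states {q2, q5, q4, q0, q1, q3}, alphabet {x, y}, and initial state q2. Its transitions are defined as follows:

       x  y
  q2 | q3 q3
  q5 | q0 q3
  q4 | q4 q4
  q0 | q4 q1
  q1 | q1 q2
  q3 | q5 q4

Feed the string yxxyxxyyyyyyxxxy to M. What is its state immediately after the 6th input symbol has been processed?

q2 → q3 → q5 → q0 → q1 → q1 → q1
After 6 symbols: q1.

q1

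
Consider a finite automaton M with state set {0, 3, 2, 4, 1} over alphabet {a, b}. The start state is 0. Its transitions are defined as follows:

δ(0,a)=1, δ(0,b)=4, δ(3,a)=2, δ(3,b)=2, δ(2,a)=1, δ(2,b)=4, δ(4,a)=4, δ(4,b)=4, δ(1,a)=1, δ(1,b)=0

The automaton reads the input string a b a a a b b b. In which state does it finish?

4

start at 0
read 'a': 0 → 1
read 'b': 1 → 0
read 'a': 0 → 1
read 'a': 1 → 1
read 'a': 1 → 1
read 'b': 1 → 0
read 'b': 0 → 4
read 'b': 4 → 4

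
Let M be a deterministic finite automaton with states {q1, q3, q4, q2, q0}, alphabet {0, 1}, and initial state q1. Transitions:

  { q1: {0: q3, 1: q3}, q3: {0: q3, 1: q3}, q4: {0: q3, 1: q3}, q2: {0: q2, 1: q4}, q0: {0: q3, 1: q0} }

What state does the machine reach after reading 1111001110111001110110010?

q3

q1 → q3 → q3 → q3 → q3 → q3 → q3 → q3 → q3 → q3 → q3 → q3 → q3 → q3 → q3 → q3 → q3 → q3 → q3 → q3 → q3 → q3 → q3 → q3 → q3 → q3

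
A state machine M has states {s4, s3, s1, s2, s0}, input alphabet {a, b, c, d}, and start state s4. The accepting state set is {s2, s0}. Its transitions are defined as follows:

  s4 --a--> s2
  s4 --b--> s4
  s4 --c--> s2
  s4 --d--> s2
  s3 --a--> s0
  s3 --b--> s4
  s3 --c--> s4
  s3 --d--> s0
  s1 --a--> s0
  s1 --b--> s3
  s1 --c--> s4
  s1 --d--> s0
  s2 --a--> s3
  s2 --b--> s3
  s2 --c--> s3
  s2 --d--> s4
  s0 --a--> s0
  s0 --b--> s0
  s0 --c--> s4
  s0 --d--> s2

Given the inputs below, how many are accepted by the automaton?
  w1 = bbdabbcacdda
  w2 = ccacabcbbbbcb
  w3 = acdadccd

2

w1: s4 → s4 → s4 → s2 → s3 → s4 → s4 → s2 → s3 → s4 → s2 → s4 → s2  → end s2, accepted
w2: s4 → s2 → s3 → s0 → s4 → s2 → s3 → s4 → s4 → s4 → s4 → s4 → s2 → s3  → end s3, rejected
w3: s4 → s2 → s3 → s0 → s0 → s2 → s3 → s4 → s2  → end s2, accepted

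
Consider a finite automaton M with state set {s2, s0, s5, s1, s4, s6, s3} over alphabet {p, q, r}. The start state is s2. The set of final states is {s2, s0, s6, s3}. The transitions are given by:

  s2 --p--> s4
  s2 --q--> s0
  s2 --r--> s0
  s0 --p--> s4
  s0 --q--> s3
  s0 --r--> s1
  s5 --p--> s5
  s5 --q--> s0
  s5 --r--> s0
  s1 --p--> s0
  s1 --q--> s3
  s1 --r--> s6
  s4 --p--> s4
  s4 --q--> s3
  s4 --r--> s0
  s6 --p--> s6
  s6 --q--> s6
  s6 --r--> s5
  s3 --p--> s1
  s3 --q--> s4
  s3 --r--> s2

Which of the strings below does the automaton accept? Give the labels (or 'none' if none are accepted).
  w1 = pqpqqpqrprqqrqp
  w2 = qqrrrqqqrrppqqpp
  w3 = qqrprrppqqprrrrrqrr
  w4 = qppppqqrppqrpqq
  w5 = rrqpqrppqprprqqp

w1: s2 → s4 → s3 → s1 → s3 → s4 → s4 → s3 → s2 → s4 → s0 → s3 → s4 → s0 → s3 → s1  → end s1, rejected
w2: s2 → s0 → s3 → s2 → s0 → s1 → s3 → s4 → s3 → s2 → s0 → s4 → s4 → s3 → s4 → s4 → s4  → end s4, rejected
w3: s2 → s0 → s3 → s2 → s4 → s0 → s1 → s0 → s4 → s3 → s4 → s4 → s0 → s1 → s6 → s5 → s0 → s3 → s2 → s0  → end s0, accepted
w4: s2 → s0 → s4 → s4 → s4 → s4 → s3 → s4 → s0 → s4 → s4 → s3 → s2 → s4 → s3 → s4  → end s4, rejected
w5: s2 → s0 → s1 → s3 → s1 → s3 → s2 → s4 → s4 → s3 → s1 → s6 → s6 → s5 → s0 → s3 → s1  → end s1, rejected

w3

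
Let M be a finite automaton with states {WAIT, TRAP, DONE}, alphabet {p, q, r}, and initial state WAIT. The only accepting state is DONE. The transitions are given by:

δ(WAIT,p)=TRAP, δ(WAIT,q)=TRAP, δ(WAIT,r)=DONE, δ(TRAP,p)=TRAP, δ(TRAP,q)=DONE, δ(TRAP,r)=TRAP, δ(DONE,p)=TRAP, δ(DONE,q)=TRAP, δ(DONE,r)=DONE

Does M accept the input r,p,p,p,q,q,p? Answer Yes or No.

No

WAIT → DONE → TRAP → TRAP → TRAP → DONE → TRAP → TRAP
End state TRAP is not accepting.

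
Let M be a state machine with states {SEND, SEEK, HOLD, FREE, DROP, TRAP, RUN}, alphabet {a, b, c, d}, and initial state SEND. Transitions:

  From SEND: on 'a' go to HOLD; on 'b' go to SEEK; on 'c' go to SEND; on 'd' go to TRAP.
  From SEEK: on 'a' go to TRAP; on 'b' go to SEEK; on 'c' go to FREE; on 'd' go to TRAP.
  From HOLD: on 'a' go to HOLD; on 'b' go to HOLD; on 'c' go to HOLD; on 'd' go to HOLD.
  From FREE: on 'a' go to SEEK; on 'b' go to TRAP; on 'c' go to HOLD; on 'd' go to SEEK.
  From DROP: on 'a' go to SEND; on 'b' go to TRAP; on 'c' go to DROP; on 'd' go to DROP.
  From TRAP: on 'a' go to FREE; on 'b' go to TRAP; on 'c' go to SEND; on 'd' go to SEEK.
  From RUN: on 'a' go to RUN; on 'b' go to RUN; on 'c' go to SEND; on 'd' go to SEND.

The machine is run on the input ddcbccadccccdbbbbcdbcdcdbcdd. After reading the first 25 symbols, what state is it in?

HOLD

SEND → TRAP → SEEK → FREE → TRAP → SEND → SEND → HOLD → HOLD → HOLD → HOLD → HOLD → HOLD → HOLD → HOLD → HOLD → HOLD → HOLD → HOLD → HOLD → HOLD → HOLD → HOLD → HOLD → HOLD → HOLD
After 25 symbols: HOLD.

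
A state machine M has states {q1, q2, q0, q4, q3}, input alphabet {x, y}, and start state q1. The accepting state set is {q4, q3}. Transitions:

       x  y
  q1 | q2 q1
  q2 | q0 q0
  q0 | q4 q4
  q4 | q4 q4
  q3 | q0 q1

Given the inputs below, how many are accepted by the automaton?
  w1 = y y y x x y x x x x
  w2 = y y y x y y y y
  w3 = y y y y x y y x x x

w1:
  start at q1
  read 'y': q1 → q1
  read 'y': q1 → q1
  read 'y': q1 → q1
  read 'x': q1 → q2
  read 'x': q2 → q0
  read 'y': q0 → q4
  read 'x': q4 → q4
  read 'x': q4 → q4
  read 'x': q4 → q4
  read 'x': q4 → q4
  end q4, accepted
w2:
  start at q1
  read 'y': q1 → q1
  read 'y': q1 → q1
  read 'y': q1 → q1
  read 'x': q1 → q2
  read 'y': q2 → q0
  read 'y': q0 → q4
  read 'y': q4 → q4
  read 'y': q4 → q4
  end q4, accepted
w3:
  start at q1
  read 'y': q1 → q1
  read 'y': q1 → q1
  read 'y': q1 → q1
  read 'y': q1 → q1
  read 'x': q1 → q2
  read 'y': q2 → q0
  read 'y': q0 → q4
  read 'x': q4 → q4
  read 'x': q4 → q4
  read 'x': q4 → q4
  end q4, accepted

3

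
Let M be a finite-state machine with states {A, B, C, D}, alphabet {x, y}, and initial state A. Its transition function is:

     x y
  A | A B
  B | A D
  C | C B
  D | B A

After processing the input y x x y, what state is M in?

Trace: A -y-> B -x-> A -x-> A -y-> B

B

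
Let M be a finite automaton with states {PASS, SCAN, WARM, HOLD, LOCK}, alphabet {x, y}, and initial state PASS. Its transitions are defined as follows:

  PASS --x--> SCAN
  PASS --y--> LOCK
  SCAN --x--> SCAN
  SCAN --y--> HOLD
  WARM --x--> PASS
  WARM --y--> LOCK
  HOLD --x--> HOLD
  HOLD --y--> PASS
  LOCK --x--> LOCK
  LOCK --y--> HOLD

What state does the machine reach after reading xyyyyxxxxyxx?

PASS → SCAN → HOLD → PASS → LOCK → HOLD → HOLD → HOLD → HOLD → HOLD → PASS → SCAN → SCAN

SCAN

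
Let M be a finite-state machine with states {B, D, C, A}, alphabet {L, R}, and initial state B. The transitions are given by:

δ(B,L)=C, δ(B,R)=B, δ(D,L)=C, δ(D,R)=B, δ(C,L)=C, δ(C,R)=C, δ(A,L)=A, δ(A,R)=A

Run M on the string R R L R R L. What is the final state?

start at B
read 'R': B → B
read 'R': B → B
read 'L': B → C
read 'R': C → C
read 'R': C → C
read 'L': C → C

C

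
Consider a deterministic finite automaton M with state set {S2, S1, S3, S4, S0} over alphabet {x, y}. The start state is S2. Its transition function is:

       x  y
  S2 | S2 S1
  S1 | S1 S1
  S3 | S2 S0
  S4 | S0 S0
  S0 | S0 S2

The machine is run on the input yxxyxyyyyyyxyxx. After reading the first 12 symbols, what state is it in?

S1

start at S2
read 'y': S2 → S1
read 'x': S1 → S1
read 'x': S1 → S1
read 'y': S1 → S1
read 'x': S1 → S1
read 'y': S1 → S1
read 'y': S1 → S1
read 'y': S1 → S1
read 'y': S1 → S1
read 'y': S1 → S1
read 'y': S1 → S1
read 'x': S1 → S1
After 12 symbols: S1.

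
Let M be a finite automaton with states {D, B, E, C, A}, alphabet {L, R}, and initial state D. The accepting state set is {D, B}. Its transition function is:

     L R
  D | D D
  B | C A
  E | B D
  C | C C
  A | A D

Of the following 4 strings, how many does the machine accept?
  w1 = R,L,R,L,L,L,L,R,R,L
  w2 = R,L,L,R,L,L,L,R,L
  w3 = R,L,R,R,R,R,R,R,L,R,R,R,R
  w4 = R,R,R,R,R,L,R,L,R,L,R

w1: D → D → D → D → D → D → D → D → D → D → D  → end D, accepted
w2: D → D → D → D → D → D → D → D → D → D  → end D, accepted
w3: D → D → D → D → D → D → D → D → D → D → D → D → D → D  → end D, accepted
w4: D → D → D → D → D → D → D → D → D → D → D → D  → end D, accepted

4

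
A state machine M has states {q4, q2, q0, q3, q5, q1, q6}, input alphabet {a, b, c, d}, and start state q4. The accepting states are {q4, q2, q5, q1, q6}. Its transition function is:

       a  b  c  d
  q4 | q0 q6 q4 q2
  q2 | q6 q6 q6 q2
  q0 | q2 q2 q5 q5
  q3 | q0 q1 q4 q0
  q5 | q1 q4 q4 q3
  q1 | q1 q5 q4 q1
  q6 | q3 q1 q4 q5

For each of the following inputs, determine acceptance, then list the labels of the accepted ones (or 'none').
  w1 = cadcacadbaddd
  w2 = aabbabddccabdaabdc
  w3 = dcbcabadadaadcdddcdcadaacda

w1, w2, w3

w1: q4 → q4 → q0 → q5 → q4 → q0 → q5 → q1 → q1 → q5 → q1 → q1 → q1 → q1  → end q1, accepted
w2: q4 → q0 → q2 → q6 → q1 → q1 → q5 → q3 → q0 → q5 → q4 → q0 → q2 → q2 → q6 → q3 → q1 → q1 → q4  → end q4, accepted
w3: q4 → q2 → q6 → q1 → q4 → q0 → q2 → q6 → q5 → q1 → q1 → q1 → q1 → q1 → q4 → q2 → q2 → q2 → q6 → q5 → q4 → q0 → q5 → q1 → q1 → q4 → q2 → q6  → end q6, accepted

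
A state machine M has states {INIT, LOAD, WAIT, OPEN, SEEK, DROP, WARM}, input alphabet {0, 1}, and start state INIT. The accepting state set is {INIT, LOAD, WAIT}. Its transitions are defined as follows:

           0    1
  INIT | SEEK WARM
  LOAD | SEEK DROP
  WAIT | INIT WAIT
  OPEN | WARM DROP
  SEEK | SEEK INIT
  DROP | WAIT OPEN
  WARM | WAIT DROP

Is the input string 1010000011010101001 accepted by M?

start at INIT
read '1': INIT → WARM
read '0': WARM → WAIT
read '1': WAIT → WAIT
read '0': WAIT → INIT
read '0': INIT → SEEK
read '0': SEEK → SEEK
read '0': SEEK → SEEK
read '0': SEEK → SEEK
read '1': SEEK → INIT
read '1': INIT → WARM
read '0': WARM → WAIT
read '1': WAIT → WAIT
read '0': WAIT → INIT
read '1': INIT → WARM
read '0': WARM → WAIT
read '1': WAIT → WAIT
read '0': WAIT → INIT
read '0': INIT → SEEK
read '1': SEEK → INIT
End state INIT is accepting.

Yes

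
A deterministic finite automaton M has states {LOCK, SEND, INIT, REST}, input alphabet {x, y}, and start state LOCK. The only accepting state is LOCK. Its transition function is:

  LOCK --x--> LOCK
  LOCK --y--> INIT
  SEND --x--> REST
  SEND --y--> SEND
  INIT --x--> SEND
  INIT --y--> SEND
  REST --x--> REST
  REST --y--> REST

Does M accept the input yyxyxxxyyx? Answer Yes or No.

No

start at LOCK
read 'y': LOCK → INIT
read 'y': INIT → SEND
read 'x': SEND → REST
read 'y': REST → REST
read 'x': REST → REST
read 'x': REST → REST
read 'x': REST → REST
read 'y': REST → REST
read 'y': REST → REST
read 'x': REST → REST
End state REST is not accepting.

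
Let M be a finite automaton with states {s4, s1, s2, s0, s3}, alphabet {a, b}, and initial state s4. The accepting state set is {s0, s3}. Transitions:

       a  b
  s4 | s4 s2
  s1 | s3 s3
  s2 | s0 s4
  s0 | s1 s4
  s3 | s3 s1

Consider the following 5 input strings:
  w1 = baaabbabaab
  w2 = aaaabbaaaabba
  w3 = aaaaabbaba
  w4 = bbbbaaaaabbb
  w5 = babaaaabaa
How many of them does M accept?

w1: s4 → s2 → s0 → s1 → s3 → s1 → s3 → s3 → s1 → s3 → s3 → s1  → end s1, rejected
w2: s4 → s4 → s4 → s4 → s4 → s2 → s4 → s4 → s4 → s4 → s4 → s2 → s4 → s4  → end s4, rejected
w3: s4 → s4 → s4 → s4 → s4 → s4 → s2 → s4 → s4 → s2 → s0  → end s0, accepted
w4: s4 → s2 → s4 → s2 → s4 → s4 → s4 → s4 → s4 → s4 → s2 → s4 → s2  → end s2, rejected
w5: s4 → s2 → s0 → s4 → s4 → s4 → s4 → s4 → s2 → s0 → s1  → end s1, rejected

1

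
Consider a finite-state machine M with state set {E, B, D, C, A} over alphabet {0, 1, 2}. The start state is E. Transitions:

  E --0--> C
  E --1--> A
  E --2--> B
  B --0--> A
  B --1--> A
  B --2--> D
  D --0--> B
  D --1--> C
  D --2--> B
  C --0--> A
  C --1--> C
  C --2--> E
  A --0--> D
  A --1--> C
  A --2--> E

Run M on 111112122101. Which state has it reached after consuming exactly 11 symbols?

start at E
read '1': E → A
read '1': A → C
read '1': C → C
read '1': C → C
read '1': C → C
read '2': C → E
read '1': E → A
read '2': A → E
read '2': E → B
read '1': B → A
read '0': A → D
After 11 symbols: D.

D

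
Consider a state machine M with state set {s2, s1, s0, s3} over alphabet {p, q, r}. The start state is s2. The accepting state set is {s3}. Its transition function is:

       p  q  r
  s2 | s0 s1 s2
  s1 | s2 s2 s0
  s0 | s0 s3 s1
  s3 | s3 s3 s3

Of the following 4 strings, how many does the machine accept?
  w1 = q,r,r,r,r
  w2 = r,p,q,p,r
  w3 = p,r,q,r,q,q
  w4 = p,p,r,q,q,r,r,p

1

w1: Trace: s2 -q-> s1 -r-> s0 -r-> s1 -r-> s0 -r-> s1  → end s1, rejected
w2: Trace: s2 -r-> s2 -p-> s0 -q-> s3 -p-> s3 -r-> s3  → end s3, accepted
w3: Trace: s2 -p-> s0 -r-> s1 -q-> s2 -r-> s2 -q-> s1 -q-> s2  → end s2, rejected
w4: Trace: s2 -p-> s0 -p-> s0 -r-> s1 -q-> s2 -q-> s1 -r-> s0 -r-> s1 -p-> s2  → end s2, rejected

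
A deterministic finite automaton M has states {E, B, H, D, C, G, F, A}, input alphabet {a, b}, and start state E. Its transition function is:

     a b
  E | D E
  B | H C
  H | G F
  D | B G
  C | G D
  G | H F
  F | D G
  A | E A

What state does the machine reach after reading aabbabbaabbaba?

start at E
read 'a': E → D
read 'a': D → B
read 'b': B → C
read 'b': C → D
read 'a': D → B
read 'b': B → C
read 'b': C → D
read 'a': D → B
read 'a': B → H
read 'b': H → F
read 'b': F → G
read 'a': G → H
read 'b': H → F
read 'a': F → D

D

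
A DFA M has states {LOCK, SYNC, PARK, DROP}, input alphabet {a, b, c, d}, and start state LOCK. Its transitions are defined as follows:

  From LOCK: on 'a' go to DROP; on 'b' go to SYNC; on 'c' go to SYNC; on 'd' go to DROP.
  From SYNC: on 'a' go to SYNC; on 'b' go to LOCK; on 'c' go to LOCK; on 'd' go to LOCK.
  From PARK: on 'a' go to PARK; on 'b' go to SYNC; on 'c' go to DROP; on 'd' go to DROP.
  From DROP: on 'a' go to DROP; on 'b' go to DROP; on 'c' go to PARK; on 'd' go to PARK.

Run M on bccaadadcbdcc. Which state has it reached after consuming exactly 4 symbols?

SYNC

LOCK → SYNC → LOCK → SYNC → SYNC
After 4 symbols: SYNC.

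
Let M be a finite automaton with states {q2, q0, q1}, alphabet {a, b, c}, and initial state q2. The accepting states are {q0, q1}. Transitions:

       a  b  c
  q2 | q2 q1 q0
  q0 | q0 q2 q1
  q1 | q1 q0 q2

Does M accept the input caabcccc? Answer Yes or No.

Yes

start at q2
read 'c': q2 → q0
read 'a': q0 → q0
read 'a': q0 → q0
read 'b': q0 → q2
read 'c': q2 → q0
read 'c': q0 → q1
read 'c': q1 → q2
read 'c': q2 → q0
End state q0 is accepting.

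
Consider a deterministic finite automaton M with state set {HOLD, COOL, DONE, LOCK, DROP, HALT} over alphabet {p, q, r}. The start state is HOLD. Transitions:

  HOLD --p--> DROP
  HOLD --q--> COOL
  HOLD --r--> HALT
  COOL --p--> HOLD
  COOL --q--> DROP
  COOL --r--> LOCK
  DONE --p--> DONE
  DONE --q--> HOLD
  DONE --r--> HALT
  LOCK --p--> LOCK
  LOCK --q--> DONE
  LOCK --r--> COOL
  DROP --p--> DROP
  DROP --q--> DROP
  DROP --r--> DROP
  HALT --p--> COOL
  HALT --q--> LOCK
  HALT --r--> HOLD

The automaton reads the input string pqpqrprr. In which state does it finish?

DROP

Trace: HOLD -p-> DROP -q-> DROP -p-> DROP -q-> DROP -r-> DROP -p-> DROP -r-> DROP -r-> DROP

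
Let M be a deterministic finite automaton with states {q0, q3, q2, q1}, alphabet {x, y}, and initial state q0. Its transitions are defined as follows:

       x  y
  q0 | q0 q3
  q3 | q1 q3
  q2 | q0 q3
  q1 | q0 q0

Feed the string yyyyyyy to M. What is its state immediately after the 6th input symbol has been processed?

q3

Trace: q0 -y-> q3 -y-> q3 -y-> q3 -y-> q3 -y-> q3 -y-> q3
After 6 symbols: q3.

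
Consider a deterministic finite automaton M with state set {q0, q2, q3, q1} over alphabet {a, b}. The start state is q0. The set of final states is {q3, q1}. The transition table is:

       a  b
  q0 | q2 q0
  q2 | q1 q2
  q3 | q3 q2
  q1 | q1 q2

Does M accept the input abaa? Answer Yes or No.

Yes

start at q0
read 'a': q0 → q2
read 'b': q2 → q2
read 'a': q2 → q1
read 'a': q1 → q1
End state q1 is accepting.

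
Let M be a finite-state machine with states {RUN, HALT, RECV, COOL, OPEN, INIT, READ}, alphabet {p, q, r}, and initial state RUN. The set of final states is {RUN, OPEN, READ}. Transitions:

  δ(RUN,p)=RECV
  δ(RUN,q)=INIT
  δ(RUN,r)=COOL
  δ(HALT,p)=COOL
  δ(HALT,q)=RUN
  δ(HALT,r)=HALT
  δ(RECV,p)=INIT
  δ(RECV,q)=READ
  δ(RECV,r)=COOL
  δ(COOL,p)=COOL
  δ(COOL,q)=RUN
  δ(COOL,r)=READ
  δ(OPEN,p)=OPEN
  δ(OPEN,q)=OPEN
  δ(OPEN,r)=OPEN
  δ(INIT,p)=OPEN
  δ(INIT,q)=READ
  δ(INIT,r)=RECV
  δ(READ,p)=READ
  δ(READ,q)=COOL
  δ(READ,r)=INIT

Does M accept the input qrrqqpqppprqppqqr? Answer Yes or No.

Yes

start at RUN
read 'q': RUN → INIT
read 'r': INIT → RECV
read 'r': RECV → COOL
read 'q': COOL → RUN
read 'q': RUN → INIT
read 'p': INIT → OPEN
read 'q': OPEN → OPEN
read 'p': OPEN → OPEN
read 'p': OPEN → OPEN
read 'p': OPEN → OPEN
read 'r': OPEN → OPEN
read 'q': OPEN → OPEN
read 'p': OPEN → OPEN
read 'p': OPEN → OPEN
read 'q': OPEN → OPEN
read 'q': OPEN → OPEN
read 'r': OPEN → OPEN
End state OPEN is accepting.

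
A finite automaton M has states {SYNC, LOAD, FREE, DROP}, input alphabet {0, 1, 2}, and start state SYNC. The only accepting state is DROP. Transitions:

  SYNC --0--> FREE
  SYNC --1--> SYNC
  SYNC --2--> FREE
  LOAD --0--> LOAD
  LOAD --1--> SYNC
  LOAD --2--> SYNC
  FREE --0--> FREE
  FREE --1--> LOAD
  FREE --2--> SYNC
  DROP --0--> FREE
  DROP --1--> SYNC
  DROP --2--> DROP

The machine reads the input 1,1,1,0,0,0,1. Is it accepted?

No

Trace: SYNC -1-> SYNC -1-> SYNC -1-> SYNC -0-> FREE -0-> FREE -0-> FREE -1-> LOAD
End state LOAD is not accepting.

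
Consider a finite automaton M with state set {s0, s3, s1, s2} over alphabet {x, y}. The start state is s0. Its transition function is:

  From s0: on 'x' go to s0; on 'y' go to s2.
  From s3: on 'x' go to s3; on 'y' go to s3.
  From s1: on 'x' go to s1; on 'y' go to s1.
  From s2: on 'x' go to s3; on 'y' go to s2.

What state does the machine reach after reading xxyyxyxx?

s3

Trace: s0 -x-> s0 -x-> s0 -y-> s2 -y-> s2 -x-> s3 -y-> s3 -x-> s3 -x-> s3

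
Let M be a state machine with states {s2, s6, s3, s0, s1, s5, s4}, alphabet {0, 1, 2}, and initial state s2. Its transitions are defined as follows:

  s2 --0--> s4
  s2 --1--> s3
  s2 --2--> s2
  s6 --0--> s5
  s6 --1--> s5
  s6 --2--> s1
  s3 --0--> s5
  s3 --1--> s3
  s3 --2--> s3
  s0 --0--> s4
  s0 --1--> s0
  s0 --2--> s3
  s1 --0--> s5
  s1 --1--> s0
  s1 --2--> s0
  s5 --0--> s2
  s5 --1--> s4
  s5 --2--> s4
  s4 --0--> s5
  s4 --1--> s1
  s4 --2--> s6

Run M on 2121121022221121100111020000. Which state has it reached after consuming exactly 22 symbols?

s3

start at s2
read '2': s2 → s2
read '1': s2 → s3
read '2': s3 → s3
read '1': s3 → s3
read '1': s3 → s3
read '2': s3 → s3
read '1': s3 → s3
read '0': s3 → s5
read '2': s5 → s4
read '2': s4 → s6
read '2': s6 → s1
read '2': s1 → s0
read '1': s0 → s0
read '1': s0 → s0
read '2': s0 → s3
read '1': s3 → s3
read '1': s3 → s3
read '0': s3 → s5
read '0': s5 → s2
read '1': s2 → s3
read '1': s3 → s3
read '1': s3 → s3
After 22 symbols: s3.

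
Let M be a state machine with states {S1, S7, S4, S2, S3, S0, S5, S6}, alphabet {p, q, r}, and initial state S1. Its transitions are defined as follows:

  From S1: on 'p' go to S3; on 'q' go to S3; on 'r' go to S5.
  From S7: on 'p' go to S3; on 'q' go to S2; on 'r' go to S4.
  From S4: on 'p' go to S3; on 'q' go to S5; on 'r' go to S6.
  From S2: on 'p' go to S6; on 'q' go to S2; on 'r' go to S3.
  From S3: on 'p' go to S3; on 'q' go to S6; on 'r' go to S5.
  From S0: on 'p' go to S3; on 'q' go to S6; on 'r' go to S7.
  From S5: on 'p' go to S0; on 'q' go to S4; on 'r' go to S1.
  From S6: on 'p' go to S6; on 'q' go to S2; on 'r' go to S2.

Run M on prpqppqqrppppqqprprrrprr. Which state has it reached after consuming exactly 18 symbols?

S6

S1 → S3 → S5 → S0 → S6 → S6 → S6 → S2 → S2 → S3 → S3 → S3 → S3 → S3 → S6 → S2 → S6 → S2 → S6
After 18 symbols: S6.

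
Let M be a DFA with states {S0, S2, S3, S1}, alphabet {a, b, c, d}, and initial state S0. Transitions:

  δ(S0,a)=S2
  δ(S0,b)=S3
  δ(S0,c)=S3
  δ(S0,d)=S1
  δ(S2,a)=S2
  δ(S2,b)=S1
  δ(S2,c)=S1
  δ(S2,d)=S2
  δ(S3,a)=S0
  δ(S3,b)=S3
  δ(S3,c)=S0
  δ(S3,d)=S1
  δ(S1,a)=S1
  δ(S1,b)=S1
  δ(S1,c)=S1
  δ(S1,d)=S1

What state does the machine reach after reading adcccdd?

S1

start at S0
read 'a': S0 → S2
read 'd': S2 → S2
read 'c': S2 → S1
read 'c': S1 → S1
read 'c': S1 → S1
read 'd': S1 → S1
read 'd': S1 → S1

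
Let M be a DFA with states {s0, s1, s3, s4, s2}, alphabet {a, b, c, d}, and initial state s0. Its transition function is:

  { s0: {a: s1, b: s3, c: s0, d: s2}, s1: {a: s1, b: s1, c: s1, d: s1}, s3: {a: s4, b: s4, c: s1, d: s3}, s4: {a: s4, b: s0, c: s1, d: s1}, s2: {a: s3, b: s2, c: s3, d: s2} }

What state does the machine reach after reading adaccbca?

s1

s0 → s1 → s1 → s1 → s1 → s1 → s1 → s1 → s1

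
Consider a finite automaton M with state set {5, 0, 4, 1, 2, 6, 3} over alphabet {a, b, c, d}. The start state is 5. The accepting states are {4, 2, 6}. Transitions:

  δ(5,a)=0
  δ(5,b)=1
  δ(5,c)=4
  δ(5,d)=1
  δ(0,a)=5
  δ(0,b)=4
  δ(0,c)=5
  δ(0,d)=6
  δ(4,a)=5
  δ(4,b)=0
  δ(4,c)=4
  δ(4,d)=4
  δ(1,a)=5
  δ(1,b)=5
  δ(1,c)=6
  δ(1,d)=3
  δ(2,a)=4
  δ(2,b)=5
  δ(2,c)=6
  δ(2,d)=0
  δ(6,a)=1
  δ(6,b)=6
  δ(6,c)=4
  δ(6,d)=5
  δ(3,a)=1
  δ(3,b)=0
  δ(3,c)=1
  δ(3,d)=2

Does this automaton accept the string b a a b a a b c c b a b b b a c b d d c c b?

start at 5
read 'b': 5 → 1
read 'a': 1 → 5
read 'a': 5 → 0
read 'b': 0 → 4
read 'a': 4 → 5
read 'a': 5 → 0
read 'b': 0 → 4
read 'c': 4 → 4
read 'c': 4 → 4
read 'b': 4 → 0
read 'a': 0 → 5
read 'b': 5 → 1
read 'b': 1 → 5
read 'b': 5 → 1
read 'a': 1 → 5
read 'c': 5 → 4
read 'b': 4 → 0
read 'd': 0 → 6
read 'd': 6 → 5
read 'c': 5 → 4
read 'c': 4 → 4
read 'b': 4 → 0
End state 0 is not accepting.

No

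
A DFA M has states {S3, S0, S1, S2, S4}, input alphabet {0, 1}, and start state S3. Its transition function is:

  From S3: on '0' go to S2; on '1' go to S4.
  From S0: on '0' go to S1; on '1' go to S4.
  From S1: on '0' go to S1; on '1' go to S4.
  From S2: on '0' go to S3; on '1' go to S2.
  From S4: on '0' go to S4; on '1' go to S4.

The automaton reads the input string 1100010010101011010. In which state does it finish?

Trace: S3 -1-> S4 -1-> S4 -0-> S4 -0-> S4 -0-> S4 -1-> S4 -0-> S4 -0-> S4 -1-> S4 -0-> S4 -1-> S4 -0-> S4 -1-> S4 -0-> S4 -1-> S4 -1-> S4 -0-> S4 -1-> S4 -0-> S4

S4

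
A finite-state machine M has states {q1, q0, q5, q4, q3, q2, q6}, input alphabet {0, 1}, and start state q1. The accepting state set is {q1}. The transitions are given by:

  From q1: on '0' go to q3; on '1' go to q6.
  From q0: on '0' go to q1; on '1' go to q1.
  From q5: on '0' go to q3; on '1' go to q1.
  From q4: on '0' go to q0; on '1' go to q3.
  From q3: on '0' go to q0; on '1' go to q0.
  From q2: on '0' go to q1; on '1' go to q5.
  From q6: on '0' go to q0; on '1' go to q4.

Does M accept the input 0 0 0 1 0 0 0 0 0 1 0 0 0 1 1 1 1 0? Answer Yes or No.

start at q1
read '0': q1 → q3
read '0': q3 → q0
read '0': q0 → q1
read '1': q1 → q6
read '0': q6 → q0
read '0': q0 → q1
read '0': q1 → q3
read '0': q3 → q0
read '0': q0 → q1
read '1': q1 → q6
read '0': q6 → q0
read '0': q0 → q1
read '0': q1 → q3
read '1': q3 → q0
read '1': q0 → q1
read '1': q1 → q6
read '1': q6 → q4
read '0': q4 → q0
End state q0 is not accepting.

No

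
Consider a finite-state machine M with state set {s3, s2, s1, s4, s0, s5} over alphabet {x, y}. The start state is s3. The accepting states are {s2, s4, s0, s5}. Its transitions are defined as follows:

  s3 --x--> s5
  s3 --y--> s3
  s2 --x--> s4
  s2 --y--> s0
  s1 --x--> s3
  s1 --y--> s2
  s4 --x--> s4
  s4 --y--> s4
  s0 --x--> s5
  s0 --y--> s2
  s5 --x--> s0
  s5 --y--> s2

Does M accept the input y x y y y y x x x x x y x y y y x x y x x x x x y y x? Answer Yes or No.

Yes

start at s3
read 'y': s3 → s3
read 'x': s3 → s5
read 'y': s5 → s2
read 'y': s2 → s0
read 'y': s0 → s2
read 'y': s2 → s0
read 'x': s0 → s5
read 'x': s5 → s0
read 'x': s0 → s5
read 'x': s5 → s0
read 'x': s0 → s5
read 'y': s5 → s2
read 'x': s2 → s4
read 'y': s4 → s4
read 'y': s4 → s4
read 'y': s4 → s4
read 'x': s4 → s4
read 'x': s4 → s4
read 'y': s4 → s4
read 'x': s4 → s4
read 'x': s4 → s4
read 'x': s4 → s4
read 'x': s4 → s4
read 'x': s4 → s4
read 'y': s4 → s4
read 'y': s4 → s4
read 'x': s4 → s4
End state s4 is accepting.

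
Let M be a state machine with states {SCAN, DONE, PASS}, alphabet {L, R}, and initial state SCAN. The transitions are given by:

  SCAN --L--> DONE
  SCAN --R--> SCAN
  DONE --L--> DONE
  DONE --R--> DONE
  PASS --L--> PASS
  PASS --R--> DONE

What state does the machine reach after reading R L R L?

SCAN → SCAN → DONE → DONE → DONE

DONE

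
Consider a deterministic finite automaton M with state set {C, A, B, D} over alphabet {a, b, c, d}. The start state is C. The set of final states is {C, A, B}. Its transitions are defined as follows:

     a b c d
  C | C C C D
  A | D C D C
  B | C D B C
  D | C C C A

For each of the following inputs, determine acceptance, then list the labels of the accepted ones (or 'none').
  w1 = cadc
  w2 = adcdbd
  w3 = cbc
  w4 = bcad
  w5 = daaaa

w1: C → C → C → D → C  → end C, accepted
w2: C → C → D → C → D → C → D  → end D, rejected
w3: C → C → C → C  → end C, accepted
w4: C → C → C → C → D  → end D, rejected
w5: C → D → C → C → C → C  → end C, accepted

w1, w3, w5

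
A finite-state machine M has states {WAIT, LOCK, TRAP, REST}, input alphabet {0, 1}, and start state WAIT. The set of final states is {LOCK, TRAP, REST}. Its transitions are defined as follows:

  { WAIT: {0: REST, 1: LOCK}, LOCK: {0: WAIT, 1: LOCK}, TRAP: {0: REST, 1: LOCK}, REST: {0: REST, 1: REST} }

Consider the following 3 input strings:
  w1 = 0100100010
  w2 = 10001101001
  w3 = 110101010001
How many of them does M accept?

3

w1: Trace: WAIT -0-> REST -1-> REST -0-> REST -0-> REST -1-> REST -0-> REST -0-> REST -0-> REST -1-> REST -0-> REST  → end REST, accepted
w2: Trace: WAIT -1-> LOCK -0-> WAIT -0-> REST -0-> REST -1-> REST -1-> REST -0-> REST -1-> REST -0-> REST -0-> REST -1-> REST  → end REST, accepted
w3: Trace: WAIT -1-> LOCK -1-> LOCK -0-> WAIT -1-> LOCK -0-> WAIT -1-> LOCK -0-> WAIT -1-> LOCK -0-> WAIT -0-> REST -0-> REST -1-> REST  → end REST, accepted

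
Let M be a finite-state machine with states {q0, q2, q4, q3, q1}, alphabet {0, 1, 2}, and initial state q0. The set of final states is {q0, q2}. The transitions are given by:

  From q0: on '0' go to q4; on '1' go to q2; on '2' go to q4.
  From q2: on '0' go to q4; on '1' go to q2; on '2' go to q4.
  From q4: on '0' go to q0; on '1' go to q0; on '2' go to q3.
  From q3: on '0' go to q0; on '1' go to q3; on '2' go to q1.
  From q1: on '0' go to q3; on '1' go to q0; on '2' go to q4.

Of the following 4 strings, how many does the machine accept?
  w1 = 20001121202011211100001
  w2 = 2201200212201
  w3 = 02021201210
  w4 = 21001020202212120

w1:
  start at q0
  read '2': q0 → q4
  read '0': q4 → q0
  read '0': q0 → q4
  read '0': q4 → q0
  read '1': q0 → q2
  read '1': q2 → q2
  read '2': q2 → q4
  read '1': q4 → q0
  read '2': q0 → q4
  read '0': q4 → q0
  read '2': q0 → q4
  read '0': q4 → q0
  read '1': q0 → q2
  read '1': q2 → q2
  read '2': q2 → q4
  read '1': q4 → q0
  read '1': q0 → q2
  read '1': q2 → q2
  read '0': q2 → q4
  read '0': q4 → q0
  read '0': q0 → q4
  read '0': q4 → q0
  read '1': q0 → q2
  end q2, accepted
w2:
  start at q0
  read '2': q0 → q4
  read '2': q4 → q3
  read '0': q3 → q0
  read '1': q0 → q2
  read '2': q2 → q4
  read '0': q4 → q0
  read '0': q0 → q4
  read '2': q4 → q3
  read '1': q3 → q3
  read '2': q3 → q1
  read '2': q1 → q4
  read '0': q4 → q0
  read '1': q0 → q2
  end q2, accepted
w3:
  start at q0
  read '0': q0 → q4
  read '2': q4 → q3
  read '0': q3 → q0
  read '2': q0 → q4
  read '1': q4 → q0
  read '2': q0 → q4
  read '0': q4 → q0
  read '1': q0 → q2
  read '2': q2 → q4
  read '1': q4 → q0
  read '0': q0 → q4
  end q4, rejected
w4:
  start at q0
  read '2': q0 → q4
  read '1': q4 → q0
  read '0': q0 → q4
  read '0': q4 → q0
  read '1': q0 → q2
  read '0': q2 → q4
  read '2': q4 → q3
  read '0': q3 → q0
  read '2': q0 → q4
  read '0': q4 → q0
  read '2': q0 → q4
  read '2': q4 → q3
  read '1': q3 → q3
  read '2': q3 → q1
  read '1': q1 → q0
  read '2': q0 → q4
  read '0': q4 → q0
  end q0, accepted

3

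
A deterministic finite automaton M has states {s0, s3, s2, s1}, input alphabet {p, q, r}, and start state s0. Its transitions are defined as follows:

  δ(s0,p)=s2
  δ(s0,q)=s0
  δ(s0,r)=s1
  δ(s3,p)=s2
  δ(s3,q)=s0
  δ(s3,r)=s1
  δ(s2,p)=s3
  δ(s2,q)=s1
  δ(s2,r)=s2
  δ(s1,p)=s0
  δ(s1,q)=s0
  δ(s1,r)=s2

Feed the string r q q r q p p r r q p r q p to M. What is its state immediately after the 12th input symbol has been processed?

s1

s0 → s1 → s0 → s0 → s1 → s0 → s2 → s3 → s1 → s2 → s1 → s0 → s1
After 12 symbols: s1.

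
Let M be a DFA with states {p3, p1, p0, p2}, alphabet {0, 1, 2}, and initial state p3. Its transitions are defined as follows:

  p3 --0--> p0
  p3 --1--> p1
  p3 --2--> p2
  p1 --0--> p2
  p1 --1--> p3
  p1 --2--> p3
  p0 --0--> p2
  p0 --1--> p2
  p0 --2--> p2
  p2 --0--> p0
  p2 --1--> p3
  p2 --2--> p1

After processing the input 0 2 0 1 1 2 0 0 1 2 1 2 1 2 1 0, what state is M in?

p0

start at p3
read '0': p3 → p0
read '2': p0 → p2
read '0': p2 → p0
read '1': p0 → p2
read '1': p2 → p3
read '2': p3 → p2
read '0': p2 → p0
read '0': p0 → p2
read '1': p2 → p3
read '2': p3 → p2
read '1': p2 → p3
read '2': p3 → p2
read '1': p2 → p3
read '2': p3 → p2
read '1': p2 → p3
read '0': p3 → p0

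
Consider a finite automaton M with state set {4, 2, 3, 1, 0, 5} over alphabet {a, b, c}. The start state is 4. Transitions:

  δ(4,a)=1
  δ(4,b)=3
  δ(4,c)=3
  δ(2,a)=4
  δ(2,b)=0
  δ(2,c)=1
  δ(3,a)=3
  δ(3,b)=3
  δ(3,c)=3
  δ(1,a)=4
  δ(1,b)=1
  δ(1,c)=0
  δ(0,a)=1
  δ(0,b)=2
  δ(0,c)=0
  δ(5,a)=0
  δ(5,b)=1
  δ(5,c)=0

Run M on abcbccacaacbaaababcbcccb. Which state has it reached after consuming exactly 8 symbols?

4 → 1 → 1 → 0 → 2 → 1 → 0 → 1 → 0
After 8 symbols: 0.

0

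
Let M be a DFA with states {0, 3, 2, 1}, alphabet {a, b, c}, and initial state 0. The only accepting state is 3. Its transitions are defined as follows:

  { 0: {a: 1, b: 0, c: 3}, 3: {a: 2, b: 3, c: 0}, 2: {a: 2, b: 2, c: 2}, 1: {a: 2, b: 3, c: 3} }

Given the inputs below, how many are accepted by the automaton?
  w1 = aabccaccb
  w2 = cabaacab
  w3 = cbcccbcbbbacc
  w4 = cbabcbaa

w1: 0 → 1 → 2 → 2 → 2 → 2 → 2 → 2 → 2 → 2  → end 2, rejected
w2: 0 → 3 → 2 → 2 → 2 → 2 → 2 → 2 → 2  → end 2, rejected
w3: 0 → 3 → 3 → 0 → 3 → 0 → 0 → 3 → 3 → 3 → 3 → 2 → 2 → 2  → end 2, rejected
w4: 0 → 3 → 3 → 2 → 2 → 2 → 2 → 2 → 2  → end 2, rejected

0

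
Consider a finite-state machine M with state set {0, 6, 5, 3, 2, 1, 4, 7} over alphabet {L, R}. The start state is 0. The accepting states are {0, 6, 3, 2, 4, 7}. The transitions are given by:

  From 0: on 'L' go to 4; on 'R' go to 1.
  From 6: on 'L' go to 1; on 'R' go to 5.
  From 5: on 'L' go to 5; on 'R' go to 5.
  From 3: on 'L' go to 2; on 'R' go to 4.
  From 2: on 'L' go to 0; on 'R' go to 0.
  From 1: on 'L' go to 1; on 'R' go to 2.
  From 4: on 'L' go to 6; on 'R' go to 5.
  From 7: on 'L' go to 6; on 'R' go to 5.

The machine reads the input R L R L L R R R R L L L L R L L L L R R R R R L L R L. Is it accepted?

No

Trace: 0 -R-> 1 -L-> 1 -R-> 2 -L-> 0 -L-> 4 -R-> 5 -R-> 5 -R-> 5 -R-> 5 -L-> 5 -L-> 5 -L-> 5 -L-> 5 -R-> 5 -L-> 5 -L-> 5 -L-> 5 -L-> 5 -R-> 5 -R-> 5 -R-> 5 -R-> 5 -R-> 5 -L-> 5 -L-> 5 -R-> 5 -L-> 5
End state 5 is not accepting.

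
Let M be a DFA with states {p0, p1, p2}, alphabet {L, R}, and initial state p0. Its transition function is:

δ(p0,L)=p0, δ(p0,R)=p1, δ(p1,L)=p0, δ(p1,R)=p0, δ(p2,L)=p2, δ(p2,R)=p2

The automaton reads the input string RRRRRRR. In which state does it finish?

start at p0
read 'R': p0 → p1
read 'R': p1 → p0
read 'R': p0 → p1
read 'R': p1 → p0
read 'R': p0 → p1
read 'R': p1 → p0
read 'R': p0 → p1

p1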